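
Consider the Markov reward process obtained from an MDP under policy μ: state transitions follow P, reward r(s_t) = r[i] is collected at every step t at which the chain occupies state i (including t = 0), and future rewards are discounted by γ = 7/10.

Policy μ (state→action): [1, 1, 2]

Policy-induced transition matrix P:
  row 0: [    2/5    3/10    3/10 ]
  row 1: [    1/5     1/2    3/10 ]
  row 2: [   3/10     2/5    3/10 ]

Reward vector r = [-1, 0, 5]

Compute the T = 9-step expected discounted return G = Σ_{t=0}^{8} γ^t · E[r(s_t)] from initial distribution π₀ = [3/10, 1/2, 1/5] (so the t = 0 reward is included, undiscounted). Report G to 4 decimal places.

G = 3.3722

t=0: π = [0.3000, 0.5000, 0.2000], E[r] = 0.7000, γ^t·E[r] = 0.700000, running G = 0.700000
t=1: π = [0.2800, 0.4200, 0.3000], E[r] = 1.2200, γ^t·E[r] = 0.854000, running G = 1.554000
t=2: π = [0.2860, 0.4140, 0.3000], E[r] = 1.2140, γ^t·E[r] = 0.594860, running G = 2.148860
t=3: π = [0.2872, 0.4128, 0.3000], E[r] = 1.2128, γ^t·E[r] = 0.415990, running G = 2.564850
t=4: π = [0.2874, 0.4126, 0.3000], E[r] = 1.2126, γ^t·E[r] = 0.291136, running G = 2.855986
t=5: π = [0.2875, 0.4125, 0.3000], E[r] = 1.2125, γ^t·E[r] = 0.203787, running G = 3.059773
t=6: π = [0.2875, 0.4125, 0.3000], E[r] = 1.2125, γ^t·E[r] = 0.142650, running G = 3.202423
t=7: π = [0.2875, 0.4125, 0.3000], E[r] = 1.2125, γ^t·E[r] = 0.099855, running G = 3.302277
t=8: π = [0.2875, 0.4125, 0.3000], E[r] = 1.2125, γ^t·E[r] = 0.069898, running G = 3.372175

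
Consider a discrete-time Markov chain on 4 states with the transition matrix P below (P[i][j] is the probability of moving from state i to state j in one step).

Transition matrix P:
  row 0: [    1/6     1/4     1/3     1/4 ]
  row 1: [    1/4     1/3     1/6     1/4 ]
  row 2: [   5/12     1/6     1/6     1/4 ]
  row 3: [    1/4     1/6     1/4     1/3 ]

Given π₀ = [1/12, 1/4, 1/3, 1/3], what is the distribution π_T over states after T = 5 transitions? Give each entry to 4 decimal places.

t=0: π = [0.0833, 0.2500, 0.3333, 0.3333]
t=1: π = [0.2986, 0.2153, 0.2083, 0.2778]
t=2: π = [0.2598, 0.2274, 0.2396, 0.2731]
t=3: π = [0.2683, 0.2262, 0.2327, 0.2728]
t=4: π = [0.2664, 0.2267, 0.2341, 0.2727]
t=5: π = [0.2668, 0.2267, 0.2338, 0.2727]

π = [0.2668, 0.2267, 0.2338, 0.2727]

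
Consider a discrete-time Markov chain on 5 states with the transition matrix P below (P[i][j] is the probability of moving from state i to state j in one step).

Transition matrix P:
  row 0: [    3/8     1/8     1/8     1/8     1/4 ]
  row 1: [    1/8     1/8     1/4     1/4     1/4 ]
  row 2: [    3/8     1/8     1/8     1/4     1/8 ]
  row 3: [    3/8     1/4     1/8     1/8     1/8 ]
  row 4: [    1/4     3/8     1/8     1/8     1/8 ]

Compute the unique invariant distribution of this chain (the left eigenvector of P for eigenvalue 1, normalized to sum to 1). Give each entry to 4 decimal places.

π = [0.3034, 0.1927, 0.1491, 0.1677, 0.1870]

Balance equations π_j = Σ_i π_i·P[i][j]:
  π_0 = 3/8·π_0 + 1/8·π_1 + 3/8·π_2 + 3/8·π_3 + 1/4·π_4
  π_1 = 1/8·π_0 + 1/8·π_1 + 1/8·π_2 + 1/4·π_3 + 3/8·π_4
  π_2 = 1/8·π_0 + 1/4·π_1 + 1/8·π_2 + 1/8·π_3 + 1/8·π_4
  π_3 = 1/8·π_0 + 1/4·π_1 + 1/4·π_2 + 1/8·π_3 + 1/8·π_4
  normalize: π_0 + π_1 + π_2 + π_3 + π_4 = 1
Solving the linear system gives exactly π = [1384/4561, 879/4561, 680/4561, 765/4561, 853/4561].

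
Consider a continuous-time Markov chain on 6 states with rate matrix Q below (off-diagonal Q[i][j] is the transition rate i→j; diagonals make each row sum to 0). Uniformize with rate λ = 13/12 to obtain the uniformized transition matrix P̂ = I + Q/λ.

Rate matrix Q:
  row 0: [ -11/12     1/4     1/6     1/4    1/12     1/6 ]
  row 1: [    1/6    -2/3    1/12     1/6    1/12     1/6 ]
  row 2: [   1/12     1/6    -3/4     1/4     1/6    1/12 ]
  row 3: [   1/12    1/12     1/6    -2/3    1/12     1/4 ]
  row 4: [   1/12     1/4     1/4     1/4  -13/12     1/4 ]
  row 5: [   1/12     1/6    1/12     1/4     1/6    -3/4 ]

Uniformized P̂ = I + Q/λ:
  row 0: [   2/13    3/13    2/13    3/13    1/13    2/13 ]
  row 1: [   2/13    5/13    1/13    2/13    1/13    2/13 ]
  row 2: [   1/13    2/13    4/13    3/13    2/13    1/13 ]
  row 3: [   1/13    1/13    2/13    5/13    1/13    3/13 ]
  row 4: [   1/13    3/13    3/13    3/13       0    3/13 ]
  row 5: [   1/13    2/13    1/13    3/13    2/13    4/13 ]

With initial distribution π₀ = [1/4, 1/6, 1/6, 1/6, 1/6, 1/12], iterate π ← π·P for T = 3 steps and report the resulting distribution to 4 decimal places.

t=0: π = [0.2500, 0.1667, 0.1667, 0.1667, 0.1667, 0.0833]
t=1: π = [0.1090, 0.2115, 0.1731, 0.2436, 0.0833, 0.1795]
t=2: π = [0.1016, 0.1987, 0.1568, 0.2520, 0.0976, 0.1933]
t=3: π = [0.1000, 0.1956, 0.1553, 0.2542, 0.0963, 0.1984]

π = [0.1000, 0.1956, 0.1553, 0.2542, 0.0963, 0.1984]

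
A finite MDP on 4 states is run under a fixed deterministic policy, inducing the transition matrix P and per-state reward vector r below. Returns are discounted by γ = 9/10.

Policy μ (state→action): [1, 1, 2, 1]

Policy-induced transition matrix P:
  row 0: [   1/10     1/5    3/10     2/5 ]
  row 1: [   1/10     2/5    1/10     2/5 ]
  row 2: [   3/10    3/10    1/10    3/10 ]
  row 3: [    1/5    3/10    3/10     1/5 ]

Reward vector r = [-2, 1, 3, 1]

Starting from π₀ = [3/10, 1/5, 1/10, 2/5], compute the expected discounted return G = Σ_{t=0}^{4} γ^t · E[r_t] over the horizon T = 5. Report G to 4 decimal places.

t=0: π = [0.3000, 0.2000, 0.1000, 0.4000], E[r] = 0.3000, γ^t·E[r] = 0.300000, running G = 0.300000
t=1: π = [0.1600, 0.2900, 0.2400, 0.3100], E[r] = 1.0000, γ^t·E[r] = 0.900000, running G = 1.200000
t=2: π = [0.1790, 0.3130, 0.1940, 0.3140], E[r] = 0.8510, γ^t·E[r] = 0.689310, running G = 1.889310
t=3: π = [0.1702, 0.3134, 0.1986, 0.3178], E[r] = 0.8866, γ^t·E[r] = 0.646331, running G = 2.535641
t=4: π = [0.1715, 0.3143, 0.1976, 0.3166], E[r] = 0.8807, γ^t·E[r] = 0.577827, running G = 3.113469

G = 3.1135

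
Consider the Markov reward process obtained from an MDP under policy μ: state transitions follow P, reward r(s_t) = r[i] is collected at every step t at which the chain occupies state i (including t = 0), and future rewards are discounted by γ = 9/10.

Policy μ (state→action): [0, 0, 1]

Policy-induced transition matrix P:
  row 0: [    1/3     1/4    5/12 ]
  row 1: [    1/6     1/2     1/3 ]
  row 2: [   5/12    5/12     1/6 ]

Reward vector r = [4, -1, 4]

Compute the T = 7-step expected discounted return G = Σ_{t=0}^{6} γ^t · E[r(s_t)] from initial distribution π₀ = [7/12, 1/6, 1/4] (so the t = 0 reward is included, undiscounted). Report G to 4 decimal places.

t=0: π = [0.5833, 0.1667, 0.2500], E[r] = 3.1667, γ^t·E[r] = 3.166667, running G = 3.166667
t=1: π = [0.3264, 0.3333, 0.3403], E[r] = 2.3333, γ^t·E[r] = 2.100000, running G = 5.266667
t=2: π = [0.3061, 0.3900, 0.3038], E[r] = 2.0498, γ^t·E[r] = 1.660313, running G = 6.926979
t=3: π = [0.2936, 0.3981, 0.3082], E[r] = 2.0093, γ^t·E[r] = 1.464750, running G = 8.391729
t=4: π = [0.2927, 0.4009, 0.3064], E[r] = 1.9955, γ^t·E[r] = 1.309231, running G = 9.700960
t=5: π = [0.2921, 0.4013, 0.3066], E[r] = 1.9935, γ^t·E[r] = 1.177145, running G = 10.878105
t=6: π = [0.2920, 0.4014, 0.3066], E[r] = 1.9928, γ^t·E[r] = 1.059075, running G = 11.937180

G = 11.9372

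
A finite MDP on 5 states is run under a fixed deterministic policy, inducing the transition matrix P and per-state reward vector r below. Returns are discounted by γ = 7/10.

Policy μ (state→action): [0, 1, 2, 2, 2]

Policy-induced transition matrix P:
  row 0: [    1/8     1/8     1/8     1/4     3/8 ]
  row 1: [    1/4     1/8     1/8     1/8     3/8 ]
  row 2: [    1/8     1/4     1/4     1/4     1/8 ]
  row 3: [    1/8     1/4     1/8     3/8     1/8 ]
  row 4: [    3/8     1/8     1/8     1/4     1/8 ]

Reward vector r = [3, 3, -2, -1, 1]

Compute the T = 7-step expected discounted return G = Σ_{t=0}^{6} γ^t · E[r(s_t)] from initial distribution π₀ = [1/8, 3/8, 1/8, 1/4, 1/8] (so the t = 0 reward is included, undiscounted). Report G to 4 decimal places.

G = 2.8259

t=0: π = [0.1250, 0.3750, 0.1250, 0.2500, 0.1250], E[r] = 1.1250, γ^t·E[r] = 1.125000, running G = 1.125000
t=1: π = [0.2031, 0.1719, 0.1406, 0.2344, 0.2500], E[r] = 0.8594, γ^t·E[r] = 0.601563, running G = 1.726563
t=2: π = [0.2090, 0.1719, 0.1426, 0.2578, 0.2188], E[r] = 0.8184, γ^t·E[r] = 0.400996, running G = 2.127559
t=3: π = [0.2012, 0.1750, 0.1428, 0.2607, 0.2202], E[r] = 0.8025, γ^t·E[r] = 0.275254, running G = 2.402813
t=4: π = [0.2019, 0.1754, 0.1429, 0.2607, 0.2191], E[r] = 0.8048, γ^t·E[r] = 0.193227, running G = 2.596040
t=5: π = [0.2017, 0.1754, 0.1429, 0.2607, 0.2193], E[r] = 0.8044, γ^t·E[r] = 0.135194, running G = 2.731235
t=6: π = [0.2018, 0.1754, 0.1429, 0.2607, 0.2193], E[r] = 0.8045, γ^t·E[r] = 0.094653, running G = 2.825888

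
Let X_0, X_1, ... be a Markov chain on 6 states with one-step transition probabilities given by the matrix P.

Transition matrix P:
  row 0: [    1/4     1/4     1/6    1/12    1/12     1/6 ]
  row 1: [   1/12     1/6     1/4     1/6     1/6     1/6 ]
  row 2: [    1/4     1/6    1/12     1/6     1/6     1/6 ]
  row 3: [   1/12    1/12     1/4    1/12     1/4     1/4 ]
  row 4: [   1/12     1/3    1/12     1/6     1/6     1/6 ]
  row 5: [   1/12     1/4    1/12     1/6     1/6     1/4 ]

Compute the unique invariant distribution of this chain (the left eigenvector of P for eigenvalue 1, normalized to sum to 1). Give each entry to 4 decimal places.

π = [0.1306, 0.2098, 0.1531, 0.1438, 0.1678, 0.1949]

Balance equations π_j = Σ_i π_i·P[i][j]:
  π_0 = 1/4·π_0 + 1/12·π_1 + 1/4·π_2 + 1/12·π_3 + 1/12·π_4 + 1/12·π_5
  π_1 = 1/4·π_0 + 1/6·π_1 + 1/6·π_2 + 1/12·π_3 + 1/3·π_4 + 1/4·π_5
  π_2 = 1/6·π_0 + 1/4·π_1 + 1/12·π_2 + 1/4·π_3 + 1/12·π_4 + 1/12·π_5
  π_3 = 1/12·π_0 + 1/6·π_1 + 1/6·π_2 + 1/12·π_3 + 1/6·π_4 + 1/6·π_5
  π_4 = 1/12·π_0 + 1/6·π_1 + 1/6·π_2 + 1/4·π_3 + 1/6·π_4 + 1/6·π_5
  normalize: π_0 + π_1 + π_2 + π_3 + π_4 + π_5 = 1
Solving the linear system gives exactly π = [496/3797, 1593/7594, 1163/7594, 546/3797, 637/3797, 740/3797].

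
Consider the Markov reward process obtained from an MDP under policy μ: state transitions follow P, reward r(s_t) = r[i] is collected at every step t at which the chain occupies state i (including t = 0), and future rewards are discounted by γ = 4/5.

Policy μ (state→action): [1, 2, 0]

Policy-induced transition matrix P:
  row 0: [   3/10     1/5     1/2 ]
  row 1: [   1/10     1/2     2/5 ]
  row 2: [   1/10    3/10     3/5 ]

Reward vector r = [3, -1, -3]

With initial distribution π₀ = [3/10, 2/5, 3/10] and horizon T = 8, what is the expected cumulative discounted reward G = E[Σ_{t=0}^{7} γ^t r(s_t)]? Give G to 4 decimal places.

t=0: π = [0.3000, 0.4000, 0.3000], E[r] = -0.4000, γ^t·E[r] = -0.400000, running G = -0.400000
t=1: π = [0.1600, 0.3500, 0.4900], E[r] = -1.3400, γ^t·E[r] = -1.072000, running G = -1.472000
t=2: π = [0.1320, 0.3540, 0.5140], E[r] = -1.5000, γ^t·E[r] = -0.960000, running G = -2.432000
t=3: π = [0.1264, 0.3576, 0.5160], E[r] = -1.5264, γ^t·E[r] = -0.781517, running G = -3.213517
t=4: π = [0.1253, 0.3589, 0.5158], E[r] = -1.5306, γ^t·E[r] = -0.626917, running G = -3.840434
t=5: π = [0.1251, 0.3592, 0.5157], E[r] = -1.5312, γ^t·E[r] = -0.501733, running G = -4.342167
t=6: π = [0.1250, 0.3593, 0.5156], E[r] = -1.5312, γ^t·E[r] = -0.401407, running G = -4.743574
t=7: π = [0.1250, 0.3594, 0.5156], E[r] = -1.5313, γ^t·E[r] = -0.321127, running G = -5.064701

G = -5.0647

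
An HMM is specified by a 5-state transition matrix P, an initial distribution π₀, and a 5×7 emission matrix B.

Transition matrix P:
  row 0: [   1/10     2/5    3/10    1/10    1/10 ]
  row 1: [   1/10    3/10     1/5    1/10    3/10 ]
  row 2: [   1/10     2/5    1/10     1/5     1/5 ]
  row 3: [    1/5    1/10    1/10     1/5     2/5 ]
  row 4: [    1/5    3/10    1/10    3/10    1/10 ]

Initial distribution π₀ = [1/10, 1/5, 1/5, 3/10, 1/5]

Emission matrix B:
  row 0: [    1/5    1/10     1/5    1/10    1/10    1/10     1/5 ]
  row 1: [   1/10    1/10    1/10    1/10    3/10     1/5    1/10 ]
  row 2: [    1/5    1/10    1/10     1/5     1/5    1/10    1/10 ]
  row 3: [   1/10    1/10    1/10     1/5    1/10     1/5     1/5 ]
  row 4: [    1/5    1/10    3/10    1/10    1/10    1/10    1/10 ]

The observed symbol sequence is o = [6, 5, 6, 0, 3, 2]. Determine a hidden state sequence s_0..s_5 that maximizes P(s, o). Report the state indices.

path = [3, 4, 3, 4, 3, 4]

t=0: δ = [2.000e-02, 2.000e-02, 2.000e-02, 6.000e-02, 2.000e-02]  (obs o_0=6)
t=1: δ = [1.200e-03, 1.600e-03, 6.000e-04, 2.400e-03, 2.400e-03]  ψ = [3, 0, 0, 3, 3]  (obs o_1=5)
t=2: δ = [9.600e-05, 7.200e-05, 3.600e-05, 1.440e-04, 9.600e-05]  ψ = [3, 4, 0, 4, 3]  (obs o_2=6)
t=3: δ = [5.760e-06, 3.840e-06, 5.760e-06, 2.880e-06, 1.152e-05]  ψ = [3, 0, 0, 3, 3]  (obs o_3=0)
t=4: δ = [2.304e-07, 3.456e-07, 3.456e-07, 6.912e-07, 1.152e-07]  ψ = [4, 4, 0, 4, 1]  (obs o_4=3)
t=5: δ = [2.765e-08, 1.382e-08, 6.912e-09, 1.382e-08, 8.294e-08]  ψ = [3, 2, 0, 3, 3]  (obs o_5=2)
backtrack: best end state = 4; path = [3, 4, 3, 4, 3, 4]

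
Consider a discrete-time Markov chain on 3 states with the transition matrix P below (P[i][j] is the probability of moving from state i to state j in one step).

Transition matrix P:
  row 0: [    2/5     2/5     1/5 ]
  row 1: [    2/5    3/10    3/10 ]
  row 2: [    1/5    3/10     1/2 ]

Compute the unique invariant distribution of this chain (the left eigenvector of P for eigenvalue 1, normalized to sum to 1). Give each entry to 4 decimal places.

π = [0.3333, 0.3333, 0.3333]

Balance equations π_j = Σ_i π_i·P[i][j]:
  π_0 = 2/5·π_0 + 2/5·π_1 + 1/5·π_2
  π_1 = 2/5·π_0 + 3/10·π_1 + 3/10·π_2
  normalize: π_0 + π_1 + π_2 = 1
Solving the linear system gives exactly π = [1/3, 1/3, 1/3].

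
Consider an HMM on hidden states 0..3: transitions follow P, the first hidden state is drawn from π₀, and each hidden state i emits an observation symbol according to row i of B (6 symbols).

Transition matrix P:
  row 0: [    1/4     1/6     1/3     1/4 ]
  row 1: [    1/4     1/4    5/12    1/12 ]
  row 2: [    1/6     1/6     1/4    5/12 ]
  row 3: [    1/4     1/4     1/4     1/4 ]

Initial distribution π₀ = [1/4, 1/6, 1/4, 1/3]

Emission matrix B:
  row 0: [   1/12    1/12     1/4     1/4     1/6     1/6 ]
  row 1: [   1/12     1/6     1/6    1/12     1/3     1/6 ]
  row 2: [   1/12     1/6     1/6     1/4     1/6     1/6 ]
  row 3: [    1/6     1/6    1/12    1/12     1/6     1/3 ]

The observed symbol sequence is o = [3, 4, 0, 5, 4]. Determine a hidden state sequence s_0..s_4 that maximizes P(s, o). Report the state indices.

path = [0, 2, 3, 3, 1]

t=0: δ = [6.250e-02, 1.389e-02, 6.250e-02, 2.778e-02]  (obs o_0=3)
t=1: δ = [2.604e-03, 3.472e-03, 3.472e-03, 4.340e-03]  ψ = [0, 0, 0, 2]  (obs o_1=4)
t=2: δ = [9.042e-05, 9.042e-05, 1.206e-04, 2.411e-04]  ψ = [3, 3, 1, 2]  (obs o_2=0)
t=3: δ = [1.005e-05, 1.005e-05, 1.005e-05, 2.009e-05]  ψ = [3, 3, 3, 3]  (obs o_3=5)
t=4: δ = [8.372e-07, 1.674e-06, 8.372e-07, 8.372e-07]  ψ = [3, 3, 3, 3]  (obs o_4=4)
backtrack: best end state = 1; path = [0, 2, 3, 3, 1]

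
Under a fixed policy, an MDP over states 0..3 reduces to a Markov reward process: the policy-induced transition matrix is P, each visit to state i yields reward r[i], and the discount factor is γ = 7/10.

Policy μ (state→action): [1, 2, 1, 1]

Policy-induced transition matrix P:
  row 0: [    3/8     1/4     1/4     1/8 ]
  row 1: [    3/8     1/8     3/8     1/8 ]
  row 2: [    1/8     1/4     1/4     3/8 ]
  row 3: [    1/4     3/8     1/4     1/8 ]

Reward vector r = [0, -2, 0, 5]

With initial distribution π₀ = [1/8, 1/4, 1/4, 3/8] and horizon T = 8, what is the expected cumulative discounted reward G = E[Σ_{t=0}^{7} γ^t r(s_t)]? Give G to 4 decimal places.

t=0: π = [0.1250, 0.2500, 0.2500, 0.3750], E[r] = 1.3750, γ^t·E[r] = 1.375000, running G = 1.375000
t=1: π = [0.2656, 0.2656, 0.2813, 0.1875], E[r] = 0.4063, γ^t·E[r] = 0.284375, running G = 1.659375
t=2: π = [0.2813, 0.2402, 0.2832, 0.1953], E[r] = 0.4961, γ^t·E[r] = 0.243086, running G = 1.902461
t=3: π = [0.2798, 0.2444, 0.2800, 0.1958], E[r] = 0.4902, γ^t·E[r] = 0.168150, running G = 2.070611
t=4: π = [0.2805, 0.2439, 0.2805, 0.1950], E[r] = 0.4872, γ^t·E[r] = 0.116973, running G = 2.187584
t=5: π = [0.2805, 0.2439, 0.2805, 0.1951], E[r] = 0.4879, γ^t·E[r] = 0.082004, running G = 2.269588
t=6: π = [0.2805, 0.2439, 0.2805, 0.1951], E[r] = 0.4878, γ^t·E[r] = 0.057389, running G = 2.326977
t=7: π = [0.2805, 0.2439, 0.2805, 0.1951], E[r] = 0.4878, γ^t·E[r] = 0.040173, running G = 2.367150

G = 2.3671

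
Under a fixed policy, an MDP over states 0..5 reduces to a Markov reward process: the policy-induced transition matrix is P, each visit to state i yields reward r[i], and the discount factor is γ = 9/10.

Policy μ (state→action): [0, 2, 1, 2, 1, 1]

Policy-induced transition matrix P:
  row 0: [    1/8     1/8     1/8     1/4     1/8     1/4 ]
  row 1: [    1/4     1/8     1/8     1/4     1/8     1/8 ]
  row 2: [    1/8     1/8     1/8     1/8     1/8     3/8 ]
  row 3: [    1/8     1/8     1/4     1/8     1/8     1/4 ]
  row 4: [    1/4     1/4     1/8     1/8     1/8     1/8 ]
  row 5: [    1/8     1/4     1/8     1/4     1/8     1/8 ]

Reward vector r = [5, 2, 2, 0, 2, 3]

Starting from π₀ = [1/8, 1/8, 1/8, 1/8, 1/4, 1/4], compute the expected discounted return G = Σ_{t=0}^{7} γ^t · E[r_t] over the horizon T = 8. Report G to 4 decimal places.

t=0: π = [0.1250, 0.1250, 0.1250, 0.1250, 0.2500, 0.2500], E[r] = 2.3750, γ^t·E[r] = 2.375000, running G = 2.375000
t=1: π = [0.1719, 0.1875, 0.1406, 0.1875, 0.1250, 0.1875], E[r] = 2.3281, γ^t·E[r] = 2.095313, running G = 4.470313
t=2: π = [0.1641, 0.1641, 0.1484, 0.1934, 0.1250, 0.2051], E[r] = 2.3105, γ^t·E[r] = 1.871543, running G = 6.341855
t=3: π = [0.1611, 0.1663, 0.1492, 0.1917, 0.1250, 0.2068], E[r] = 2.3069, γ^t·E[r] = 1.681719, running G = 8.023574
t=4: π = [0.1614, 0.1665, 0.1490, 0.1918, 0.1250, 0.2064], E[r] = 2.3071, γ^t·E[r] = 1.513667, running G = 9.537242
t=5: π = [0.1614, 0.1664, 0.1490, 0.1918, 0.1250, 0.2064], E[r] = 2.3071, γ^t·E[r] = 1.362332, running G = 10.899574
t=6: π = [0.1614, 0.1664, 0.1490, 0.1918, 0.1250, 0.2064], E[r] = 2.3071, γ^t·E[r] = 1.226097, running G = 12.125671
t=7: π = [0.1614, 0.1664, 0.1490, 0.1918, 0.1250, 0.2064], E[r] = 2.3071, γ^t·E[r] = 1.103487, running G = 13.229157

G = 13.2292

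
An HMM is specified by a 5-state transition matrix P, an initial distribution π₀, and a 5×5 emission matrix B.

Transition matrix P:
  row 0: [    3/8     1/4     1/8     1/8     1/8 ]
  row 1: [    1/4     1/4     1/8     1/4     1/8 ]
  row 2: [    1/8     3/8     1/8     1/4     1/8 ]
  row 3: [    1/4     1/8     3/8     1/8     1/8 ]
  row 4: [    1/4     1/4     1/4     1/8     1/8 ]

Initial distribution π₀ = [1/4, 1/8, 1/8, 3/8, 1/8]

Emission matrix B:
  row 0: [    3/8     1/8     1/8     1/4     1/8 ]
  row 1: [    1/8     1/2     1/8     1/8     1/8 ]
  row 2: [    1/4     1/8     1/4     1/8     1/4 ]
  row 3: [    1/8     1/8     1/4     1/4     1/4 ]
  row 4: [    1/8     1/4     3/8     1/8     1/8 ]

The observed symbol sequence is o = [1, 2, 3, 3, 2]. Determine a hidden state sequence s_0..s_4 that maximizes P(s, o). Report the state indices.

path = [3, 2, 1, 3, 2]

t=0: δ = [3.125e-02, 6.250e-02, 1.562e-02, 4.688e-02, 3.125e-02]  (obs o_0=1)
t=1: δ = [1.953e-03, 1.953e-03, 4.395e-03, 3.906e-03, 2.930e-03]  ψ = [1, 1, 3, 1, 1]  (obs o_1=2)
t=2: δ = [2.441e-04, 2.060e-04, 1.831e-04, 2.747e-04, 6.866e-05]  ψ = [3, 2, 3, 2, 2]  (obs o_2=3)
t=3: δ = [2.289e-05, 8.583e-06, 1.287e-05, 1.287e-05, 4.292e-06]  ψ = [0, 2, 3, 1, 3]  (obs o_3=3)
t=4: δ = [1.073e-06, 7.153e-07, 1.207e-06, 8.047e-07, 1.073e-06]  ψ = [0, 0, 3, 2, 0]  (obs o_4=2)
backtrack: best end state = 2; path = [3, 2, 1, 3, 2]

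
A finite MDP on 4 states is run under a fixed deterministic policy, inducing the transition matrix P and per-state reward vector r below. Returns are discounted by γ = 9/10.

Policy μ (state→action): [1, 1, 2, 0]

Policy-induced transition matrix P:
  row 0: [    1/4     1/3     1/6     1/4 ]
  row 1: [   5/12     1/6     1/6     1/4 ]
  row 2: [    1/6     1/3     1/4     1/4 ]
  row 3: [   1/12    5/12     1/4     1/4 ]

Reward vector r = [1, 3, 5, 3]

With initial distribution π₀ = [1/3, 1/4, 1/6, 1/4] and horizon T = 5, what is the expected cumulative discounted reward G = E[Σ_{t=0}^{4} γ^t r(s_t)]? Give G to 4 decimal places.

G = 11.7225

t=0: π = [0.3333, 0.2500, 0.1667, 0.2500], E[r] = 2.6667, γ^t·E[r] = 2.666667, running G = 2.666667
t=1: π = [0.2361, 0.3125, 0.2014, 0.2500], E[r] = 2.9306, γ^t·E[r] = 2.637500, running G = 5.304167
t=2: π = [0.2436, 0.3021, 0.2043, 0.2500], E[r] = 2.9213, γ^t·E[r] = 2.366250, running G = 7.670417
t=3: π = [0.2417, 0.3038, 0.2045, 0.2500], E[r] = 2.9257, γ^t·E[r] = 2.132859, running G = 9.803276
t=4: π = [0.2419, 0.3035, 0.2045, 0.2500], E[r] = 2.9252, γ^t·E[r] = 1.919246, running G = 11.722523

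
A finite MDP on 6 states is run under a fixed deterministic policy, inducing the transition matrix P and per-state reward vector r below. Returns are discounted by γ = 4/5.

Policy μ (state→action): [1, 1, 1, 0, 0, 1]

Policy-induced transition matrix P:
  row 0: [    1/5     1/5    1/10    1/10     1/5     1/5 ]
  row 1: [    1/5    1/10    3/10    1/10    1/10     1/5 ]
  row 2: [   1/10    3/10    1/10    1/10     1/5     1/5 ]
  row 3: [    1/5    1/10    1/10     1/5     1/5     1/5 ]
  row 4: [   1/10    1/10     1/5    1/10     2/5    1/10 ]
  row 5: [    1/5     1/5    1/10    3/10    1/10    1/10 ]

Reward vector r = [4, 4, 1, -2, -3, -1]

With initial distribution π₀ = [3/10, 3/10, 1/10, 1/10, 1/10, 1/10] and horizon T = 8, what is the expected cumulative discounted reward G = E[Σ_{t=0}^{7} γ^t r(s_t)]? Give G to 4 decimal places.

G = 3.2642

t=0: π = [0.3000, 0.3000, 0.1000, 0.1000, 0.1000, 0.1000], E[r] = 1.9000, γ^t·E[r] = 1.900000, running G = 1.900000
t=1: π = [0.1800, 0.1600, 0.1700, 0.1300, 0.1800, 0.1800], E[r] = 0.5500, γ^t·E[r] = 0.440000, running G = 2.340000
t=2: π = [0.1650, 0.1700, 0.1500, 0.1490, 0.2020, 0.1640], E[r] = 0.4220, γ^t·E[r] = 0.270080, running G = 2.610080
t=3: π = [0.1648, 0.1629, 0.1542, 0.1477, 0.2070, 0.1634], E[r] = 0.3852, γ^t·E[r] = 0.197222, running G = 2.807302
t=4: π = [0.1639, 0.1637, 0.1533, 0.1475, 0.2088, 0.1630], E[r] = 0.3793, γ^t·E[r] = 0.155349, running G = 2.962651
t=5: π = [0.1638, 0.1633, 0.1536, 0.1473, 0.2091, 0.1628], E[r] = 0.3774, γ^t·E[r] = 0.123657, running G = 3.086309
t=6: π = [0.1637, 0.1634, 0.1536, 0.1473, 0.2092, 0.1628], E[r] = 0.3770, γ^t·E[r] = 0.098834, running G = 3.185143
t=7: π = [0.1637, 0.1634, 0.1536, 0.1473, 0.2092, 0.1628], E[r] = 0.3769, γ^t·E[r] = 0.079045, running G = 3.264188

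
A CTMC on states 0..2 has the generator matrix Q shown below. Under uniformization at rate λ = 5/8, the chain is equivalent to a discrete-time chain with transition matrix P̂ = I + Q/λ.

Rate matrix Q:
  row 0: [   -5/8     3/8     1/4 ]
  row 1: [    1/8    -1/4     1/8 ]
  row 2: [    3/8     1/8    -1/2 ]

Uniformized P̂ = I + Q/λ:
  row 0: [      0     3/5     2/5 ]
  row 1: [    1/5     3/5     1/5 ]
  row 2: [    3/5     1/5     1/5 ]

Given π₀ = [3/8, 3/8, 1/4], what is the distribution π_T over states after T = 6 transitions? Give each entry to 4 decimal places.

t=0: π = [0.3750, 0.3750, 0.2500]
t=1: π = [0.2250, 0.5000, 0.2750]
t=2: π = [0.2650, 0.4900, 0.2450]
t=3: π = [0.2450, 0.5020, 0.2530]
t=4: π = [0.2522, 0.4988, 0.2490]
t=5: π = [0.2492, 0.5004, 0.2504]
t=6: π = [0.2503, 0.4998, 0.2498]

π = [0.2503, 0.4998, 0.2498]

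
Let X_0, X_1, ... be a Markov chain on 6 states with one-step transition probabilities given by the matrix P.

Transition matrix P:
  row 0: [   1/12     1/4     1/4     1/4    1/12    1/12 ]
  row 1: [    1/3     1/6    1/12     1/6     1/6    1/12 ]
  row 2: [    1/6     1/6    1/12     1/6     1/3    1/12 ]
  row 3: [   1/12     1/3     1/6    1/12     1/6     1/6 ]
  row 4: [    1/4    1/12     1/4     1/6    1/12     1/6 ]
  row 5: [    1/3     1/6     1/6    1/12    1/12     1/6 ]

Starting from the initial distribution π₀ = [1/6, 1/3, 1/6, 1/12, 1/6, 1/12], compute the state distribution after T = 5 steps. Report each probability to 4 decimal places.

π = [0.2021, 0.1974, 0.1661, 0.1602, 0.1547, 0.1195]

t=0: π = [0.1667, 0.3333, 0.1667, 0.0833, 0.1667, 0.0833]
t=1: π = [0.2292, 0.1806, 0.1528, 0.1667, 0.1597, 0.1111]
t=2: π = [0.1956, 0.2002, 0.1713, 0.1626, 0.1505, 0.1198]
t=3: π = [0.2027, 0.1975, 0.1645, 0.1594, 0.1564, 0.1194]
t=4: π = [0.2023, 0.1971, 0.1664, 0.1603, 0.1542, 0.1196]
t=5: π = [0.2021, 0.1974, 0.1661, 0.1602, 0.1547, 0.1195]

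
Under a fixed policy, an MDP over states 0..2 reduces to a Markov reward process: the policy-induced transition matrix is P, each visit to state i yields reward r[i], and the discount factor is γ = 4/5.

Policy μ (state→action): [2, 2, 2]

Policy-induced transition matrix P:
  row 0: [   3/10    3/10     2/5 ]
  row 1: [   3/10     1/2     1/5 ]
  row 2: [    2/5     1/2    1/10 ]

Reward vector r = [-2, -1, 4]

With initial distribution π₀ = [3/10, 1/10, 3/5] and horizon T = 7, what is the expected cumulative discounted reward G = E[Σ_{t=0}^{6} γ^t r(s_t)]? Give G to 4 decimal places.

t=0: π = [0.3000, 0.1000, 0.6000], E[r] = 1.7000, γ^t·E[r] = 1.700000, running G = 1.700000
t=1: π = [0.3600, 0.4400, 0.2000], E[r] = -0.3600, γ^t·E[r] = -0.288000, running G = 1.412000
t=2: π = [0.3200, 0.4280, 0.2520], E[r] = -0.0600, γ^t·E[r] = -0.038400, running G = 1.373600
t=3: π = [0.3252, 0.4360, 0.2388], E[r] = -0.1312, γ^t·E[r] = -0.067174, running G = 1.306426
t=4: π = [0.3239, 0.4350, 0.2412], E[r] = -0.1181, γ^t·E[r] = -0.048366, running G = 1.258060
t=5: π = [0.3241, 0.4352, 0.2407], E[r] = -0.1208, γ^t·E[r] = -0.039589, running G = 1.218471
t=6: π = [0.3241, 0.4352, 0.2408], E[r] = -0.1203, γ^t·E[r] = -0.031531, running G = 1.186940

G = 1.1869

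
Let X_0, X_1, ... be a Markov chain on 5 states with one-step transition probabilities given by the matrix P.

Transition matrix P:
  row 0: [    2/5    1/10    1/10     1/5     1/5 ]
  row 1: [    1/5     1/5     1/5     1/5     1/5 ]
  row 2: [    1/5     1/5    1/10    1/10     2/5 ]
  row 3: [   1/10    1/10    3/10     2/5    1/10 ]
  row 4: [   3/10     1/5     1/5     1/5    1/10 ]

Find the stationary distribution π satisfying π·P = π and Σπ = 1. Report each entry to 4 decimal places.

π = [0.2458, 0.1527, 0.1802, 0.2275, 0.1939]

Balance equations π_j = Σ_i π_i·P[i][j]:
  π_0 = 2/5·π_0 + 1/5·π_1 + 1/5·π_2 + 1/10·π_3 + 3/10·π_4
  π_1 = 1/10·π_0 + 1/5·π_1 + 1/5·π_2 + 1/10·π_3 + 1/5·π_4
  π_2 = 1/10·π_0 + 1/5·π_1 + 1/10·π_2 + 3/10·π_3 + 1/5·π_4
  π_3 = 1/5·π_0 + 1/5·π_1 + 1/10·π_2 + 2/5·π_3 + 1/5·π_4
  normalize: π_0 + π_1 + π_2 + π_3 + π_4 = 1
Solving the linear system gives exactly π = [161/655, 20/131, 118/655, 149/655, 127/655].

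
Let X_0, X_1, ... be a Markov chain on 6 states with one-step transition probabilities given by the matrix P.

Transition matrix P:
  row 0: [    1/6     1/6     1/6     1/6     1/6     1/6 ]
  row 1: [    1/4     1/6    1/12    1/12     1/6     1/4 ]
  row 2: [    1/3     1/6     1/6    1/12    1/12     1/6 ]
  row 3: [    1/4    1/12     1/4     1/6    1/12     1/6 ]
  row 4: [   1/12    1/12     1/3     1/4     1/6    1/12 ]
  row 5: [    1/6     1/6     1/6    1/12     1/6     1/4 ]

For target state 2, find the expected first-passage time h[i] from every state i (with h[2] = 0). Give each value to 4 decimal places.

h = [5.1736, 5.6404, 0.0000, 4.7817, 4.2368, 5.2093]

First-step conditioning: h[2] = 0; for i ≠ 2, h[i] = 1 + Σ_k P[i][k]·h[k].
  h[0] = 1 + 1/6·h[0] + 1/6·h[1] + 1/6·h[3] + 1/6·h[4] + 1/6·h[5]
  h[1] = 1 + 1/4·h[0] + 1/6·h[1] + 1/12·h[3] + 1/6·h[4] + 1/4·h[5]
  h[3] = 1 + 1/4·h[0] + 1/12·h[1] + 1/6·h[3] + 1/12·h[4] + 1/6·h[5]
  h[4] = 1 + 1/12·h[0] + 1/12·h[1] + 1/4·h[3] + 1/6·h[4] + 1/12·h[5]
  h[5] = 1 + 1/6·h[0] + 1/6·h[1] + 1/12·h[3] + 1/6·h[4] + 1/4·h[5]
Solving the 5×5 linear system over states ≠ 2 gives exactly h = [57060/11029, 62208/11029, 0, 52737/11029, 46728/11029, 57453/11029] (h[2] = 0 is the target).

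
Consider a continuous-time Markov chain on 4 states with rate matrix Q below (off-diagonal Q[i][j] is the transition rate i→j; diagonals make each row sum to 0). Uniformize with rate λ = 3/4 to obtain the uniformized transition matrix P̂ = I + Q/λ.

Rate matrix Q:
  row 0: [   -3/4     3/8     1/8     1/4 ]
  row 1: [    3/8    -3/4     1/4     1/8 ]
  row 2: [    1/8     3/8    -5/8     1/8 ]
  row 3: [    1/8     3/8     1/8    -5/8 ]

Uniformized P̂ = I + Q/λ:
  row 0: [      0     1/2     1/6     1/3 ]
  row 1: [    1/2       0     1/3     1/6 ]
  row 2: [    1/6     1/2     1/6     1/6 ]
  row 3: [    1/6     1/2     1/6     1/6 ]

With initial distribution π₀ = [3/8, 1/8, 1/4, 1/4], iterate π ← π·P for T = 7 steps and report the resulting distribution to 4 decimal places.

π = [0.2365, 0.3350, 0.2217, 0.2069]

t=0: π = [0.3750, 0.1250, 0.2500, 0.2500]
t=1: π = [0.1458, 0.4375, 0.1875, 0.2292]
t=2: π = [0.2882, 0.2813, 0.2396, 0.1910]
t=3: π = [0.2124, 0.3594, 0.2135, 0.2147]
t=4: π = [0.2511, 0.3203, 0.2266, 0.2021]
t=5: π = [0.2316, 0.3398, 0.2201, 0.2085]
t=6: π = [0.2413, 0.3301, 0.2233, 0.2053]
t=7: π = [0.2365, 0.3350, 0.2217, 0.2069]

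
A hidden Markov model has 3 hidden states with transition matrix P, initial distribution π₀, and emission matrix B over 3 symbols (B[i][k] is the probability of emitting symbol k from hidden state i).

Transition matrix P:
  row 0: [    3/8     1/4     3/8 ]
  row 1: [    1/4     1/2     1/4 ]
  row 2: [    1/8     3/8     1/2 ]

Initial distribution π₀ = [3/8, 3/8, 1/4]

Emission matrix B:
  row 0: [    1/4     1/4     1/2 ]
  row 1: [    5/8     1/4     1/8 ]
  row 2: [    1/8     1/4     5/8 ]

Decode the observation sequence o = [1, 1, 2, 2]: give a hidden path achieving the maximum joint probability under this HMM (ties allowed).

t=0: δ = [9.375e-02, 9.375e-02, 6.250e-02]  (obs o_0=1)
t=1: δ = [8.789e-03, 1.172e-02, 8.789e-03]  ψ = [0, 1, 0]  (obs o_1=1)
t=2: δ = [1.648e-03, 7.324e-04, 2.747e-03]  ψ = [0, 1, 2]  (obs o_2=2)
t=3: δ = [3.090e-04, 1.287e-04, 8.583e-04]  ψ = [0, 2, 2]  (obs o_3=2)
backtrack: best end state = 2; path = [0, 2, 2, 2]

path = [0, 2, 2, 2]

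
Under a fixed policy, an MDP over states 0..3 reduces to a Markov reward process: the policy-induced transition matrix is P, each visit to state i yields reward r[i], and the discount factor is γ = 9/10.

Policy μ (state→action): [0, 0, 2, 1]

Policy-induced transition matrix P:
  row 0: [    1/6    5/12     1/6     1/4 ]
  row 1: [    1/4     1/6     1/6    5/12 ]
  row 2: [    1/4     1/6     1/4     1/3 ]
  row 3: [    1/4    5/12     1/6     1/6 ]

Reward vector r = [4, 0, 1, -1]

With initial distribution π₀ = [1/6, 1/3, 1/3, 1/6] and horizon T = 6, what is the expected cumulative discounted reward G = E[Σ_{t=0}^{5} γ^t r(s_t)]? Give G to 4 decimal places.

G = 3.8452

t=0: π = [0.1667, 0.3333, 0.3333, 0.1667], E[r] = 0.8333, γ^t·E[r] = 0.833333, running G = 0.833333
t=1: π = [0.2361, 0.2500, 0.1944, 0.3194], E[r] = 0.8194, γ^t·E[r] = 0.737500, running G = 1.570833
t=2: π = [0.2303, 0.3056, 0.1829, 0.2813], E[r] = 0.8229, γ^t·E[r] = 0.666563, running G = 2.237396
t=3: π = [0.2308, 0.2946, 0.1819, 0.2927], E[r] = 0.8124, γ^t·E[r] = 0.592242, running G = 2.829638
t=4: π = [0.2308, 0.2976, 0.1818, 0.2899], E[r] = 0.8150, γ^t·E[r] = 0.534742, running G = 3.364380
t=5: π = [0.2308, 0.2968, 0.1818, 0.2906], E[r] = 0.8143, γ^t·E[r] = 0.480841, running G = 3.845221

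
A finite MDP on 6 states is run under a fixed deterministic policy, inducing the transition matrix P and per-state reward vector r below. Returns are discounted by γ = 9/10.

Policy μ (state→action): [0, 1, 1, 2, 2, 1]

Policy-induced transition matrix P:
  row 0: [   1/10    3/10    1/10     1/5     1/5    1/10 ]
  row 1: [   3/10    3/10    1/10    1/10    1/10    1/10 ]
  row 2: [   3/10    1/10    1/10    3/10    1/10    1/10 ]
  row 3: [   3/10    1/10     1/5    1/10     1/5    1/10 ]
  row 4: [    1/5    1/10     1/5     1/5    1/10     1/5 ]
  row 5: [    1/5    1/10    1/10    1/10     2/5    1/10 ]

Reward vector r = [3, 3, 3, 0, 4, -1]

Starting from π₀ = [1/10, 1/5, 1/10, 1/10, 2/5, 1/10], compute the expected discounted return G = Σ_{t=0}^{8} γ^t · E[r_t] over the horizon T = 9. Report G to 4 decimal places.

G = 13.8944

t=0: π = [0.1000, 0.2000, 0.1000, 0.1000, 0.4000, 0.1000], E[r] = 2.7000, γ^t·E[r] = 2.700000, running G = 2.700000
t=1: π = [0.2300, 0.1600, 0.1500, 0.1700, 0.1500, 0.1400], E[r] = 2.0800, γ^t·E[r] = 1.872000, running G = 4.572000
t=2: π = [0.2250, 0.1780, 0.1320, 0.1680, 0.1820, 0.1150], E[r] = 2.2180, γ^t·E[r] = 1.796580, running G = 6.368580
t=3: π = [0.2253, 0.1806, 0.1350, 0.1671, 0.1738, 0.1182], E[r] = 2.1997, γ^t·E[r] = 1.603581, running G = 7.972161
t=4: π = [0.2257, 0.1812, 0.1341, 0.1669, 0.1747, 0.1174], E[r] = 2.2045, γ^t·E[r] = 1.446340, running G = 9.418501
t=5: π = [0.2256, 0.1814, 0.1342, 0.1669, 0.1745, 0.1175], E[r] = 2.2040, γ^t·E[r] = 1.301448, running G = 10.719949
t=6: π = [0.2257, 0.1814, 0.1341, 0.1668, 0.1745, 0.1174], E[r] = 2.2042, γ^t·E[r] = 1.171384, running G = 11.891333
t=7: π = [0.2257, 0.1814, 0.1341, 0.1668, 0.1745, 0.1174], E[r] = 2.2042, γ^t·E[r] = 1.054242, running G = 12.945575
t=8: π = [0.2257, 0.1814, 0.1341, 0.1668, 0.1745, 0.1174], E[r] = 2.2042, γ^t·E[r] = 0.948820, running G = 13.894396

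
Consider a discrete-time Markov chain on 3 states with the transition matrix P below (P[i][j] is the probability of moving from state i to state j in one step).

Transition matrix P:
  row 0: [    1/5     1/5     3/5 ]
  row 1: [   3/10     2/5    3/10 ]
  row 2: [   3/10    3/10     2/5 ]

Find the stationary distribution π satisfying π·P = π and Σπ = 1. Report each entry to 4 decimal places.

Balance equations π_j = Σ_i π_i·P[i][j]:
  π_0 = 1/5·π_0 + 3/10·π_1 + 3/10·π_2
  π_1 = 1/5·π_0 + 2/5·π_1 + 3/10·π_2
  normalize: π_0 + π_1 + π_2 = 1
Solving the linear system gives exactly π = [3/11, 10/33, 14/33].

π = [0.2727, 0.3030, 0.4242]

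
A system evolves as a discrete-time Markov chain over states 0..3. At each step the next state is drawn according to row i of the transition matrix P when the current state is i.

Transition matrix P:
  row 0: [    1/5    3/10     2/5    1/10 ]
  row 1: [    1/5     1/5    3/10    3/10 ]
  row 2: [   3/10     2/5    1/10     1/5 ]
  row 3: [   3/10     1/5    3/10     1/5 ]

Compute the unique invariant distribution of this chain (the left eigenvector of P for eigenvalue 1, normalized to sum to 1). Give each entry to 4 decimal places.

π = [0.2474, 0.2789, 0.2706, 0.2031]

Balance equations π_j = Σ_i π_i·P[i][j]:
  π_0 = 1/5·π_0 + 1/5·π_1 + 3/10·π_2 + 3/10·π_3
  π_1 = 3/10·π_0 + 1/5·π_1 + 2/5·π_2 + 1/5·π_3
  π_2 = 2/5·π_0 + 3/10·π_1 + 1/10·π_2 + 3/10·π_3
  normalize: π_0 + π_1 + π_2 + π_3 = 1
Solving the linear system gives exactly π = [165/667, 186/667, 361/1334, 271/1334].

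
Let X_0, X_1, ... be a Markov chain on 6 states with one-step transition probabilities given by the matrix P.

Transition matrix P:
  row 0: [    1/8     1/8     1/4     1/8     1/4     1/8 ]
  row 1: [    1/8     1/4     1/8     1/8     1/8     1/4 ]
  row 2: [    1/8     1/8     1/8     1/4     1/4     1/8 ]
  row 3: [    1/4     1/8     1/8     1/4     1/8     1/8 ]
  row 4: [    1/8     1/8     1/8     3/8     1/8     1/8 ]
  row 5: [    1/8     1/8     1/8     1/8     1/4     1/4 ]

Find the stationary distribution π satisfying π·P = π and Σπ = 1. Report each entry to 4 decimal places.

Balance equations π_j = Σ_i π_i·P[i][j]:
  π_0 = 1/8·π_0 + 1/8·π_1 + 1/8·π_2 + 1/4·π_3 + 1/8·π_4 + 1/8·π_5
  π_1 = 1/8·π_0 + 1/4·π_1 + 1/8·π_2 + 1/8·π_3 + 1/8·π_4 + 1/8·π_5
  π_2 = 1/4·π_0 + 1/8·π_1 + 1/8·π_2 + 1/8·π_3 + 1/8·π_4 + 1/8·π_5
  π_3 = 1/8·π_0 + 1/8·π_1 + 1/4·π_2 + 1/4·π_3 + 3/8·π_4 + 1/8·π_5
  π_4 = 1/4·π_0 + 1/8·π_1 + 1/4·π_2 + 1/8·π_3 + 1/8·π_4 + 1/4·π_5
  normalize: π_0 + π_1 + π_2 + π_3 + π_4 + π_5 = 1
Solving the linear system gives exactly π = [4415/29057, 1/7, 4184/29057, 6263/29057, 5300/29057, 8/49].

π = [0.1519, 0.1429, 0.1440, 0.2155, 0.1824, 0.1633]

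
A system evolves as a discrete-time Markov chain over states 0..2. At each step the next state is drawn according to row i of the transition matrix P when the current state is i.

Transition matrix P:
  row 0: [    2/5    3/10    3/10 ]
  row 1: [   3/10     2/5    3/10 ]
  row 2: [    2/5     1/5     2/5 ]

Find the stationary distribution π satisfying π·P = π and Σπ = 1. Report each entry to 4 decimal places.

Balance equations π_j = Σ_i π_i·P[i][j]:
  π_0 = 2/5·π_0 + 3/10·π_1 + 2/5·π_2
  π_1 = 3/10·π_0 + 2/5·π_1 + 1/5·π_2
  normalize: π_0 + π_1 + π_2 = 1
Solving the linear system gives exactly π = [10/27, 8/27, 1/3].

π = [0.3704, 0.2963, 0.3333]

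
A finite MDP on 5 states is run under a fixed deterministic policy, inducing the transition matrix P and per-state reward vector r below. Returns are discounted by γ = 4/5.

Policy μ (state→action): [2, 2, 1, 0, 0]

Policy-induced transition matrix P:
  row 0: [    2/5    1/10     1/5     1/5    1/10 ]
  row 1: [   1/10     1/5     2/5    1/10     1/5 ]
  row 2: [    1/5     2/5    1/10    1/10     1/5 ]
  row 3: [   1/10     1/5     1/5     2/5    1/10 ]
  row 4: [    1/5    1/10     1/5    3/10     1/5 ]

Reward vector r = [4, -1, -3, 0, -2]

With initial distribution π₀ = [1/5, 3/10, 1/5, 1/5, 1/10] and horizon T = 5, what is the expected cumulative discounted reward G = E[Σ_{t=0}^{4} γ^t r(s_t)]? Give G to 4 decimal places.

t=0: π = [0.2000, 0.3000, 0.2000, 0.2000, 0.1000], E[r] = -0.3000, γ^t·E[r] = -0.300000, running G = -0.300000
t=1: π = [0.1900, 0.2100, 0.2400, 0.2000, 0.1600], E[r] = -0.4900, γ^t·E[r] = -0.392000, running G = -0.692000
t=2: π = [0.1970, 0.2130, 0.2180, 0.2110, 0.1610], E[r] = -0.4010, γ^t·E[r] = -0.256640, running G = -0.948640
t=3: π = [0.1970, 0.2078, 0.2208, 0.2152, 0.1592], E[r] = -0.4006, γ^t·E[r] = -0.205107, running G = -1.153747
t=4: π = [0.1971, 0.2085, 0.2195, 0.2161, 0.1588], E[r] = -0.3961, γ^t·E[r] = -0.162259, running G = -1.316006

G = -1.3160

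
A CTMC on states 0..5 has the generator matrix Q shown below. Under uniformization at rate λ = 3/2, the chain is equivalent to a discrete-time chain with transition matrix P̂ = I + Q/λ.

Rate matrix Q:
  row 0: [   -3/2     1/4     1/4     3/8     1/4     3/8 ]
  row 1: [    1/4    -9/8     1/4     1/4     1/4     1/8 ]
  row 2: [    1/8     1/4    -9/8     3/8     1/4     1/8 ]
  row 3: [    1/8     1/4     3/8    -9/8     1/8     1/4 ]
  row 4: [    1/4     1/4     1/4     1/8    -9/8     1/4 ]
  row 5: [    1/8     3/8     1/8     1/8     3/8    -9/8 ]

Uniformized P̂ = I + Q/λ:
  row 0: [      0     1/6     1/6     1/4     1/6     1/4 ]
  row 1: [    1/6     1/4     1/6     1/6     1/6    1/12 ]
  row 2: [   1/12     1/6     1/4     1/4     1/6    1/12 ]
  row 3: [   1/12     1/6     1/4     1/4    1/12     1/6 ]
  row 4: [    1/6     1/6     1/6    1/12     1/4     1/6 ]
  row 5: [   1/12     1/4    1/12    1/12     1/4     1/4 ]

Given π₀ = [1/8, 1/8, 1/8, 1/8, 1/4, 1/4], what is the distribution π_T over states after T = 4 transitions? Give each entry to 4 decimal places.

t=0: π = [0.1250, 0.1250, 0.1250, 0.1250, 0.2500, 0.2500]
t=1: π = [0.1042, 0.1979, 0.1667, 0.1563, 0.1979, 0.1771]
t=2: π = [0.1076, 0.1979, 0.1788, 0.1710, 0.1849, 0.1597]
t=3: π = [0.1063, 0.1965, 0.1825, 0.1761, 0.1811, 0.1576]
t=4: π = [0.1059, 0.1962, 0.1834, 0.1772, 0.1802, 0.1571]

π = [0.1059, 0.1962, 0.1834, 0.1772, 0.1802, 0.1571]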